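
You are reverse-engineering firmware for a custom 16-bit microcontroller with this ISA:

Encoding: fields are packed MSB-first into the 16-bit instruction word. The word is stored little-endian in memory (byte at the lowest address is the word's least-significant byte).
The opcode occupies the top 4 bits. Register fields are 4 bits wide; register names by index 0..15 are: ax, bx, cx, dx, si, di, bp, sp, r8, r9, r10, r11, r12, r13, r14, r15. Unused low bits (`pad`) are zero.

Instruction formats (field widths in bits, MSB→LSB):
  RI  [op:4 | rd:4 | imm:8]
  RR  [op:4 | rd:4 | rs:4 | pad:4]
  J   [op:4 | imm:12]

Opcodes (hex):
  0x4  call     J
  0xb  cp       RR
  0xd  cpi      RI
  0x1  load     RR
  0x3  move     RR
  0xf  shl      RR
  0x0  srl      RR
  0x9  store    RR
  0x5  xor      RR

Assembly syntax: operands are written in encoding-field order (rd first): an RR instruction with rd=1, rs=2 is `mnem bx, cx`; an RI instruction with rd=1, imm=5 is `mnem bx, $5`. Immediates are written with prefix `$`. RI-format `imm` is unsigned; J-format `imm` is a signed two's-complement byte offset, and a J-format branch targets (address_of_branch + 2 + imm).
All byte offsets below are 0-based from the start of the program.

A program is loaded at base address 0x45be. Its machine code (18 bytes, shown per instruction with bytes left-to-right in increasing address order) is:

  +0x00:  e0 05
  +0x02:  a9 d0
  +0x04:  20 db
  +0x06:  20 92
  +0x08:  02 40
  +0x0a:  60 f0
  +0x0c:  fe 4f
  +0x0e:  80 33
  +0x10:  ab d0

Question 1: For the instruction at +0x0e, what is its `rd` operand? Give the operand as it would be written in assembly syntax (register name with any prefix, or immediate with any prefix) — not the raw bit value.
dx

+0x0e: 80 33 ⇒ word 0x3380 (little)
  opcode bits[15:12]=0x3: move/RR
  [11:8] rd=3 = dx
  [7:4] rs=8 = r8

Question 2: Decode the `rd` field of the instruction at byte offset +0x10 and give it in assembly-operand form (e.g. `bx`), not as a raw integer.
@+10  little-endian(ab d0) = 0xd0ab
  opcode bits[15:12]=0xd: cpi/RI
  rd@[11:8]=0x0 ⇒ ax
  imm@[7:0]=0xab ⇒ $171

ax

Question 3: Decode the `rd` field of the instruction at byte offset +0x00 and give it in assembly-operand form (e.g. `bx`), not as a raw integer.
+0x00: e0 05 ⇒ word 0x05e0 (little)
  top 4b → 0x0 → srl [RR]
  rd: (w>>8)&0xf=0x5 → di
  rs: (w>>4)&0xf=0xe → r14

di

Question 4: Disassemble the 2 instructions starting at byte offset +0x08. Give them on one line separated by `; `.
+0x08: 02 40 ⇒ word 0x4002 (little)
  top 4b → 0x4 → call [J]
  imm@[11:0]=0x2 ⇒ $2
+0x0a: 60 f0 ⇒ word 0xf060 (little)
  top 4b → 0xf → shl [RR]
  rd@[11:8]=0x0 ⇒ ax
  rs@[7:4]=0x6 ⇒ bp

call $2; shl ax, bp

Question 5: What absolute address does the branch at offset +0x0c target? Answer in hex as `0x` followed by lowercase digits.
0x45ca

+0x0c: fe 4f ⇒ word 0x4ffe (little)
  top 4b → 0x4 → call [J]
  imm: (w>>0)&0xfff=0xffe (s12→-2) → $-2
  target = base 0x45be + off 0x0c + 2 + imm -2 = 0x45ca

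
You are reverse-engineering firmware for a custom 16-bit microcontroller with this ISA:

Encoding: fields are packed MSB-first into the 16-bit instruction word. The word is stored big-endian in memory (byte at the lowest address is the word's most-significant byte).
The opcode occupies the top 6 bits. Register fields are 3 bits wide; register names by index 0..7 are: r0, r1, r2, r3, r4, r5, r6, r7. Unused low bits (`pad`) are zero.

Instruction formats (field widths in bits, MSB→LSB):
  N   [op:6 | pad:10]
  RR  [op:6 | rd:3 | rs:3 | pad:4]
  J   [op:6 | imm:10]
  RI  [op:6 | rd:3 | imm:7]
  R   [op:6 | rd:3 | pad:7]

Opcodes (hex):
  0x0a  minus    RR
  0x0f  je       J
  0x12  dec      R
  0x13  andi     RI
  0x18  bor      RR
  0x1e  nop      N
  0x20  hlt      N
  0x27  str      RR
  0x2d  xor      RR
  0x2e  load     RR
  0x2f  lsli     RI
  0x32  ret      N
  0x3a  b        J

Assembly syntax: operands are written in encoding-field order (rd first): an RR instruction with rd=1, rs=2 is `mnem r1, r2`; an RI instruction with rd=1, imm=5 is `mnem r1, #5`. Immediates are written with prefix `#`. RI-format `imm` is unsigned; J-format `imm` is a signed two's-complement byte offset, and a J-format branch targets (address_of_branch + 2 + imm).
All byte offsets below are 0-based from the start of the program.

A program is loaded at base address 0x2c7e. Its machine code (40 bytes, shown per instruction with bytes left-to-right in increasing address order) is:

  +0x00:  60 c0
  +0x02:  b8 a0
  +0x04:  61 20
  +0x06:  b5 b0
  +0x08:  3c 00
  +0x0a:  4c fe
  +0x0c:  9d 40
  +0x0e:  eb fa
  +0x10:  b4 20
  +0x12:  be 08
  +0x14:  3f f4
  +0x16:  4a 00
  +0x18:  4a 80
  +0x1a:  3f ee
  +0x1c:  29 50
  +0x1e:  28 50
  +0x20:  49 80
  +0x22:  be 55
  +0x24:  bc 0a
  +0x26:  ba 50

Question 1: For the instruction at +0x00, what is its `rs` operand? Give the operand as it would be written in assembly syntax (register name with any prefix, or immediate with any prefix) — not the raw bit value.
[00] 60 c0 → 0x60c0
  opcode bits[15:10]=0x18: bor/RR
  rd: (w>>7)&0x7=0x1 → r1
  rs: (w>>4)&0x7=0x4 → r4

r4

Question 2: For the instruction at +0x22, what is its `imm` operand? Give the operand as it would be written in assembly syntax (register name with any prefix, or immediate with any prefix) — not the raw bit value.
#85

@+22  big-endian(be 55) = 0xbe55
  op=0xbe55>>10=0x2f ⇒ lsli (RI)
  rd: (w>>7)&0x7=0x4 → r4
  imm: (w>>0)&0x7f=0x55 → #85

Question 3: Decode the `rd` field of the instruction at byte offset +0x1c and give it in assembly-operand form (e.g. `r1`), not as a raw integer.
off 0x1c: read 29 50 as big → 0x2950
  top 6b → 0xa → minus [RR]
  rd@[9:7]=0x2 ⇒ r2
  rs@[6:4]=0x5 ⇒ r5

r2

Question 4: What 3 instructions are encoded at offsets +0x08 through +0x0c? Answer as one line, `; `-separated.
je #0; andi r1, #126; str r2, r4

[08] 3c 00 → 0x3c00
  opcode bits[15:10]=0xf: je/J
  imm: (w>>0)&0x3ff=0x0 → #0
[0a] 4c fe → 0x4cfe
  opcode bits[15:10]=0x13: andi/RI
  rd: (w>>7)&0x7=0x1 → r1
  imm: (w>>0)&0x7f=0x7e → #126
[0c] 9d 40 → 0x9d40
  opcode bits[15:10]=0x27: str/RR
  rd: (w>>7)&0x7=0x2 → r2
  rs: (w>>4)&0x7=0x4 → r4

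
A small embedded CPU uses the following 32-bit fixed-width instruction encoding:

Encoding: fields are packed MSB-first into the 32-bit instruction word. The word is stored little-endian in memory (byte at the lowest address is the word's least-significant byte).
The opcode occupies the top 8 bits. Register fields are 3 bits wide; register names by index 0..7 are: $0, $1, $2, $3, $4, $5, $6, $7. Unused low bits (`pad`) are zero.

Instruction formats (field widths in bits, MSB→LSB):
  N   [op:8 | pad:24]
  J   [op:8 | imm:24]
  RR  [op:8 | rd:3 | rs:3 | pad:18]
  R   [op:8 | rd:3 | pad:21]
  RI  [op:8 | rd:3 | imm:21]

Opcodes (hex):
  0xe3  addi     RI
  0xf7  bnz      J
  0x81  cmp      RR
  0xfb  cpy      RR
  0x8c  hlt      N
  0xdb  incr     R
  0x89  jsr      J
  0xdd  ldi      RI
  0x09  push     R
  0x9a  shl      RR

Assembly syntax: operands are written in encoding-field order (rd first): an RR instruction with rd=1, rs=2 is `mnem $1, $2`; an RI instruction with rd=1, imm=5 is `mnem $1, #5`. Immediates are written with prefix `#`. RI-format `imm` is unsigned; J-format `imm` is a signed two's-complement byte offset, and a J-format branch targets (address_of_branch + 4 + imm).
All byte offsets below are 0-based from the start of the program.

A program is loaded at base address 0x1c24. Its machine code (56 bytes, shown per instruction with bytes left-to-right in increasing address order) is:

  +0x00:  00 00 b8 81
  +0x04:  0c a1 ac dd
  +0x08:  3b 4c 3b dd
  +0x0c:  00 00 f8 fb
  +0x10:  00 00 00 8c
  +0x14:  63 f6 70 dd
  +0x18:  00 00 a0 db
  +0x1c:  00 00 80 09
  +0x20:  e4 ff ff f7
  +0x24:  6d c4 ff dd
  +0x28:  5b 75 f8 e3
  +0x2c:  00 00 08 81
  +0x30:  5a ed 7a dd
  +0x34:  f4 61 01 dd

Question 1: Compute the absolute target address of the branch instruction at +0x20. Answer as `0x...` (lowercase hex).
0x1c2c

@+20  little-endian(e4 ff ff f7) = 0xf7ffffe4
  opcode bits[31:24]=0xf7: bnz/J
  imm: (w>>0)&0xffffff=0xffffe4 (s24→-28) → #-28
  target = base 0x1c24 + off 0x20 + 4 + imm -28 = 0x1c2c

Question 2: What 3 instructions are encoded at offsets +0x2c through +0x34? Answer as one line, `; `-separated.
cmp $0, $2; ldi $3, #1764698; ldi $0, #90612

+0x2c: 00 00 08 81 ⇒ word 0x81080000 (little)
  op=0x81080000>>24=0x81 ⇒ cmp (RR)
  [23:21] rd=0 = $0
  [20:18] rs=2 = $2
+0x30: 5a ed 7a dd ⇒ word 0xdd7aed5a (little)
  op=0xdd7aed5a>>24=0xdd ⇒ ldi (RI)
  [23:21] rd=3 = $3
  [20:0] imm=1764698 = #1764698
+0x34: f4 61 01 dd ⇒ word 0xdd0161f4 (little)
  op=0xdd0161f4>>24=0xdd ⇒ ldi (RI)
  [23:21] rd=0 = $0
  [20:0] imm=90612 = #90612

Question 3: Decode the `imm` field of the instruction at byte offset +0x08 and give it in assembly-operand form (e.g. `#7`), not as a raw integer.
#1788987

[08] 3b 4c 3b dd → 0xdd3b4c3b
  op=0xdd3b4c3b>>24=0xdd ⇒ ldi (RI)
  [23:21] rd=1 = $1
  [20:0] imm=1788987 = #1788987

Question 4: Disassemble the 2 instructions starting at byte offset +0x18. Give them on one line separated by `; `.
incr $5; push $4

+0x18: 00 00 a0 db ⇒ word 0xdba00000 (little)
  top 8b → 0xdb → incr [R]
  rd@[23:21]=0x5 ⇒ $5
+0x1c: 00 00 80 09 ⇒ word 0x09800000 (little)
  top 8b → 0x9 → push [R]
  rd@[23:21]=0x4 ⇒ $4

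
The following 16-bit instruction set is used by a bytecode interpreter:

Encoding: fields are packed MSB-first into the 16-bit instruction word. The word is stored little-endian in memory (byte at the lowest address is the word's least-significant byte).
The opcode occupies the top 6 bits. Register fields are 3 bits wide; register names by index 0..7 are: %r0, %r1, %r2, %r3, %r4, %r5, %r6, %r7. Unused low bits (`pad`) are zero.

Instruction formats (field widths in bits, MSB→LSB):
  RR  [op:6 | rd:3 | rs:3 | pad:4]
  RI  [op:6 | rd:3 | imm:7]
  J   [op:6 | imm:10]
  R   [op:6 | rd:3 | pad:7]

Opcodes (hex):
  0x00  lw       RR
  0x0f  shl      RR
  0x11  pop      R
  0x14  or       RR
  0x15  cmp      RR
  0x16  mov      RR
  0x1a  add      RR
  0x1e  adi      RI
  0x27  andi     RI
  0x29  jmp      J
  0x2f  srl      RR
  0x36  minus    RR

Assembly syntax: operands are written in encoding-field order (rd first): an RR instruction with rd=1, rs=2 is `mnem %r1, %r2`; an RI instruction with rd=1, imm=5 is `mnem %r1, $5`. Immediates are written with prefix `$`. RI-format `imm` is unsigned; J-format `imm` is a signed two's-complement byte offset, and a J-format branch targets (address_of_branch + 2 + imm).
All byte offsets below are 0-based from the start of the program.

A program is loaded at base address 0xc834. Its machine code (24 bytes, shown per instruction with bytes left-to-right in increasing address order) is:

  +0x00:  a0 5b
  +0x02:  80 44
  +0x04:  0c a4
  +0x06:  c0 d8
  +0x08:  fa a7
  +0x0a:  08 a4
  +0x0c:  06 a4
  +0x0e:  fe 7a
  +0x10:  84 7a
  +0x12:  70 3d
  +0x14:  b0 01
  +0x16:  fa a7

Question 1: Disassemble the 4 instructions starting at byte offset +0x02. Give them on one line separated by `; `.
pop %r1; jmp $12; minus %r1, %r4; jmp $-6

off 0x02: read 80 44 as little → 0x4480
  top 6b → 0x11 → pop [R]
  rd: (w>>7)&0x7=0x1 → %r1
off 0x04: read 0c a4 as little → 0xa40c
  top 6b → 0x29 → jmp [J]
  imm: (w>>0)&0x3ff=0xc → $12
off 0x06: read c0 d8 as little → 0xd8c0
  top 6b → 0x36 → minus [RR]
  rd: (w>>7)&0x7=0x1 → %r1
  rs: (w>>4)&0x7=0x4 → %r4
off 0x08: read fa a7 as little → 0xa7fa
  top 6b → 0x29 → jmp [J]
  imm: (w>>0)&0x3ff=0x3fa (s10→-6) → $-6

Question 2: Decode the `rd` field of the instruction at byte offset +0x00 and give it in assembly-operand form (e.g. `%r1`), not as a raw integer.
%r7

off 0x00: read a0 5b as little → 0x5ba0
  op=0x5ba0>>10=0x16 ⇒ mov (RR)
  [9:7] rd=7 = %r7
  [6:4] rs=2 = %r2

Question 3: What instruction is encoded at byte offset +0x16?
off 0x16: read fa a7 as little → 0xa7fa
  opcode bits[15:10]=0x29: jmp/J
  imm@[9:0]=0x3fa (s10→-6) ⇒ $-6

jmp $-6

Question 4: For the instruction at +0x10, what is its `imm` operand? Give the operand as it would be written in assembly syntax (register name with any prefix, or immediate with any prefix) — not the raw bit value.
[10] 84 7a → 0x7a84
  op=0x7a84>>10=0x1e ⇒ adi (RI)
  rd@[9:7]=0x5 ⇒ %r5
  imm@[6:0]=0x4 ⇒ $4

$4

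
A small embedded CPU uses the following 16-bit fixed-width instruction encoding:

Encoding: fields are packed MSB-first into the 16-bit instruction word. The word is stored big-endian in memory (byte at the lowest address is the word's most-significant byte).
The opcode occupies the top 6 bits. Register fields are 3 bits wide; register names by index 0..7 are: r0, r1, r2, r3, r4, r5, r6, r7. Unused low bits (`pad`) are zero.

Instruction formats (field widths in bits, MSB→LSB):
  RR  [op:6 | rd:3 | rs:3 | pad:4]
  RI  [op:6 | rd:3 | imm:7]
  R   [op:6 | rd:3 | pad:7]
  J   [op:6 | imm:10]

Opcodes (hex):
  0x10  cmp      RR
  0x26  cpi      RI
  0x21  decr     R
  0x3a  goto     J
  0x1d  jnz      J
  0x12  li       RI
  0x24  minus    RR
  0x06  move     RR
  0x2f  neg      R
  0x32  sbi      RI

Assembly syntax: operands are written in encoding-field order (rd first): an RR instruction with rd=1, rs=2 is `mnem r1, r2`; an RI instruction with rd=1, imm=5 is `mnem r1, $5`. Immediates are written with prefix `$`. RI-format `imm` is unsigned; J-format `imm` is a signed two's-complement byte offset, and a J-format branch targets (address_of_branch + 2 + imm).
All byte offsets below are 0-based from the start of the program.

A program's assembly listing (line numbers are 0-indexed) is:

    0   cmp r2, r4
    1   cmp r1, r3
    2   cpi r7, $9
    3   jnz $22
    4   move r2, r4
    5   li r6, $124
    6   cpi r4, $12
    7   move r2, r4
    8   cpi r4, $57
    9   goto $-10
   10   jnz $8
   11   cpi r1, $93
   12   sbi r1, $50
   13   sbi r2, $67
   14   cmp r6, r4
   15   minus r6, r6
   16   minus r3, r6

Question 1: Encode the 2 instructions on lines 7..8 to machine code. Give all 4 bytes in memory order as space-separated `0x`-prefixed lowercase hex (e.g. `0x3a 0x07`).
0x19 0x40 0x9a 0x39

7. move fields op=0x6:6|rd=2:3|rs=4:3|pad=0:4 → word 1940h → 19 40
8. cpi fields op=0x26:6|rd=4:3|imm=57:7 → word 9a39h → 9a 39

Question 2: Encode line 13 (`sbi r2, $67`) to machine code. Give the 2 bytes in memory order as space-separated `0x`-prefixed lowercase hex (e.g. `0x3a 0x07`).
0xc9 0x43

13. sbi fields op=0x32:6|rd=2:3|imm=67:7 → word c943h → c9 43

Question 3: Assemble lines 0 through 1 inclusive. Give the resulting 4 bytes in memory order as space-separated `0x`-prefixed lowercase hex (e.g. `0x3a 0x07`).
0x41 0x40 0x40 0xb0

L0: cmp op=0x10:6|rd=2:3|rs=4:3|pad=0:4 ⇒ 0x4140 ⇒ big 41 40
L1: cmp op=0x10:6|rd=1:3|rs=3:3|pad=0:4 ⇒ 0x40b0 ⇒ big 40 b0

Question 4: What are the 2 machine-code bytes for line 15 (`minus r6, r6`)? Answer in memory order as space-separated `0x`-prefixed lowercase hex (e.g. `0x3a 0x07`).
15. minus fields op=0x24:6|rd=6:3|rs=6:3|pad=0:4 → word 9360h → 93 60

0x93 0x60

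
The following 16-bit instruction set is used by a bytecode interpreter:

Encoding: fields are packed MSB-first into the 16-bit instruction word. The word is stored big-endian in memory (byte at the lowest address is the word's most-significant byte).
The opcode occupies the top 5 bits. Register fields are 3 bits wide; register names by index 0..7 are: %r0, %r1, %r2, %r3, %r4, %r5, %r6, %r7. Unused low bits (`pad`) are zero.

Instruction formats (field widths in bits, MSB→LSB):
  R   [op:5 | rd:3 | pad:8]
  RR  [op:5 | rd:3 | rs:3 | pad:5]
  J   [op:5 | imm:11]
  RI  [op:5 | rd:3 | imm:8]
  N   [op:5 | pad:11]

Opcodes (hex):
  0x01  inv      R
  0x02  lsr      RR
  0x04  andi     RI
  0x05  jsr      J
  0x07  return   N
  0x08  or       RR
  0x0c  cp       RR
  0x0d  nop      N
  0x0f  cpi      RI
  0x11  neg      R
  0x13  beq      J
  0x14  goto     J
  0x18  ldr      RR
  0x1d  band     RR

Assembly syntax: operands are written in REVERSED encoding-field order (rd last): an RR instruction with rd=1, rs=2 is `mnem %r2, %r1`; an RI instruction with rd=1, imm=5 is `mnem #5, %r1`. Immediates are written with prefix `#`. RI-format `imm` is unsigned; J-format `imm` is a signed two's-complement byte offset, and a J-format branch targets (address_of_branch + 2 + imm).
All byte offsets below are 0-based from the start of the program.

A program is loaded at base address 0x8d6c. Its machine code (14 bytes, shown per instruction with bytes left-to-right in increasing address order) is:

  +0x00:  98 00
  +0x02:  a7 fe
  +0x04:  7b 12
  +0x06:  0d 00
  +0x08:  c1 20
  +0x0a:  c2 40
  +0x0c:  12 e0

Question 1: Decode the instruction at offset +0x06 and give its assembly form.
inv %r5

+0x06: 0d 00 ⇒ word 0x0d00 (big)
  op=0x0d00>>11=0x1 ⇒ inv (R)
  rd@[10:8]=0x5 ⇒ %r5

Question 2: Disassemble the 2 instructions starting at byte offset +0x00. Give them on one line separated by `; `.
@+00  big-endian(98 00) = 0x9800
  top 5b → 0x13 → beq [J]
  [10:0] imm=0 = #0
@+02  big-endian(a7 fe) = 0xa7fe
  top 5b → 0x14 → goto [J]
  [10:0] imm=2046 (s11→-2) = #-2

beq #0; goto #-2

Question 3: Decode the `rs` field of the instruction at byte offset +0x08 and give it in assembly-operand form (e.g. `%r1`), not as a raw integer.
+0x08: c1 20 ⇒ word 0xc120 (big)
  op=0xc120>>11=0x18 ⇒ ldr (RR)
  [10:8] rd=1 = %r1
  [7:5] rs=1 = %r1

%r1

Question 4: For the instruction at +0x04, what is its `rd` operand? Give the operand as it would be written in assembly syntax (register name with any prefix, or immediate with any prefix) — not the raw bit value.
%r3

@+04  big-endian(7b 12) = 0x7b12
  op=0x7b12>>11=0xf ⇒ cpi (RI)
  rd: (w>>8)&0x7=0x3 → %r3
  imm: (w>>0)&0xff=0x12 → #18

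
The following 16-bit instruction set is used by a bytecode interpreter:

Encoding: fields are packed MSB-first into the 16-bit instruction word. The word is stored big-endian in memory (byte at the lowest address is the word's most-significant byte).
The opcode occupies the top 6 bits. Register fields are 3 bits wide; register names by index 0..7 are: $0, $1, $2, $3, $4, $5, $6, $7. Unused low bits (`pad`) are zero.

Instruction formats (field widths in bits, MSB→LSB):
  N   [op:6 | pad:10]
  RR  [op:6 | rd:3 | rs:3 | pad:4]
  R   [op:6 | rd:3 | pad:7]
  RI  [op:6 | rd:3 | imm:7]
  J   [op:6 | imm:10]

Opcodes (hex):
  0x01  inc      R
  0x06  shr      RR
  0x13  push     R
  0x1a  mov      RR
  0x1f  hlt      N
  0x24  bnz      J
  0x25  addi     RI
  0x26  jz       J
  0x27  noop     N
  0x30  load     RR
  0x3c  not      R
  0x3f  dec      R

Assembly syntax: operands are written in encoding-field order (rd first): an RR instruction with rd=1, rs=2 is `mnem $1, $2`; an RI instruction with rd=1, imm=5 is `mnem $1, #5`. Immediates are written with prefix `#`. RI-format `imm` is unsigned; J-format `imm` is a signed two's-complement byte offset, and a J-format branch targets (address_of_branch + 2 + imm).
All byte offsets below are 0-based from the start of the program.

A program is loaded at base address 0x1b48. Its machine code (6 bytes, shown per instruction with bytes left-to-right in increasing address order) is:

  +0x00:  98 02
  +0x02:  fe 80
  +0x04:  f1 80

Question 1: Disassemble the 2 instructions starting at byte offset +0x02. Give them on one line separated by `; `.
dec $5; not $3

+0x02: fe 80 ⇒ word 0xfe80 (big)
  top 6b → 0x3f → dec [R]
  rd: (w>>7)&0x7=0x5 → $5
+0x04: f1 80 ⇒ word 0xf180 (big)
  top 6b → 0x3c → not [R]
  rd: (w>>7)&0x7=0x3 → $3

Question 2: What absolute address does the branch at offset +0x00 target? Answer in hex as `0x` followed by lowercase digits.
[00] 98 02 → 0x9802
  opcode bits[15:10]=0x26: jz/J
  imm@[9:0]=0x2 ⇒ #2
  target = base 0x1b48 + off 0x00 + 2 + imm 2 = 0x1b4c

0x1b4c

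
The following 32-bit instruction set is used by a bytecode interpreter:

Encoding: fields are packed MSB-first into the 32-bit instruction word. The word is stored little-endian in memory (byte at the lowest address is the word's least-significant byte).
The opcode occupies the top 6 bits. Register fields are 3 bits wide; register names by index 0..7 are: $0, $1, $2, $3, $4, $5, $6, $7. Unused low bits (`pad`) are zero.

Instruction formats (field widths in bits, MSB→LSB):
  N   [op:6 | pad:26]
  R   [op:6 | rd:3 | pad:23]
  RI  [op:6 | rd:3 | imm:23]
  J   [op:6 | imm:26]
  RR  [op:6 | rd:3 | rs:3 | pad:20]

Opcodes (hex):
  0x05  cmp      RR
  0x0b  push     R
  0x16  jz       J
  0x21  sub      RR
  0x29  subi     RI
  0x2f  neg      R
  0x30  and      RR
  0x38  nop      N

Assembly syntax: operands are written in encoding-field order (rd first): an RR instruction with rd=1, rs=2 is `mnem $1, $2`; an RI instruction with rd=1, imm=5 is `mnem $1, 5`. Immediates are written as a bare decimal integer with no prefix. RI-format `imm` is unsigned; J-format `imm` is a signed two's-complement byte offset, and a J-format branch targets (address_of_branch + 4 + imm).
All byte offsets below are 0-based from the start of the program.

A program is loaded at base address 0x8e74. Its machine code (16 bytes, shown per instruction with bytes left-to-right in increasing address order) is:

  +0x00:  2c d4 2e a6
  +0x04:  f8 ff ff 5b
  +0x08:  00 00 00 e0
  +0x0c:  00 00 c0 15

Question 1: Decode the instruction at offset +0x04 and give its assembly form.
+0x04: f8 ff ff 5b ⇒ word 0x5bfffff8 (little)
  op=0x5bfffff8>>26=0x16 ⇒ jz (J)
  imm: (w>>0)&0x3ffffff=0x3fffff8 (s26→-8) → -8

jz -8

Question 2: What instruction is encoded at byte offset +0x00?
subi $4, 3068972

[00] 2c d4 2e a6 → 0xa62ed42c
  op=0xa62ed42c>>26=0x29 ⇒ subi (RI)
  rd@[25:23]=0x4 ⇒ $4
  imm@[22:0]=0x2ed42c ⇒ 3068972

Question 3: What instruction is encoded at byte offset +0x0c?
@+0c  little-endian(00 00 c0 15) = 0x15c00000
  top 6b → 0x5 → cmp [RR]
  rd: (w>>23)&0x7=0x3 → $3
  rs: (w>>20)&0x7=0x4 → $4

cmp $3, $4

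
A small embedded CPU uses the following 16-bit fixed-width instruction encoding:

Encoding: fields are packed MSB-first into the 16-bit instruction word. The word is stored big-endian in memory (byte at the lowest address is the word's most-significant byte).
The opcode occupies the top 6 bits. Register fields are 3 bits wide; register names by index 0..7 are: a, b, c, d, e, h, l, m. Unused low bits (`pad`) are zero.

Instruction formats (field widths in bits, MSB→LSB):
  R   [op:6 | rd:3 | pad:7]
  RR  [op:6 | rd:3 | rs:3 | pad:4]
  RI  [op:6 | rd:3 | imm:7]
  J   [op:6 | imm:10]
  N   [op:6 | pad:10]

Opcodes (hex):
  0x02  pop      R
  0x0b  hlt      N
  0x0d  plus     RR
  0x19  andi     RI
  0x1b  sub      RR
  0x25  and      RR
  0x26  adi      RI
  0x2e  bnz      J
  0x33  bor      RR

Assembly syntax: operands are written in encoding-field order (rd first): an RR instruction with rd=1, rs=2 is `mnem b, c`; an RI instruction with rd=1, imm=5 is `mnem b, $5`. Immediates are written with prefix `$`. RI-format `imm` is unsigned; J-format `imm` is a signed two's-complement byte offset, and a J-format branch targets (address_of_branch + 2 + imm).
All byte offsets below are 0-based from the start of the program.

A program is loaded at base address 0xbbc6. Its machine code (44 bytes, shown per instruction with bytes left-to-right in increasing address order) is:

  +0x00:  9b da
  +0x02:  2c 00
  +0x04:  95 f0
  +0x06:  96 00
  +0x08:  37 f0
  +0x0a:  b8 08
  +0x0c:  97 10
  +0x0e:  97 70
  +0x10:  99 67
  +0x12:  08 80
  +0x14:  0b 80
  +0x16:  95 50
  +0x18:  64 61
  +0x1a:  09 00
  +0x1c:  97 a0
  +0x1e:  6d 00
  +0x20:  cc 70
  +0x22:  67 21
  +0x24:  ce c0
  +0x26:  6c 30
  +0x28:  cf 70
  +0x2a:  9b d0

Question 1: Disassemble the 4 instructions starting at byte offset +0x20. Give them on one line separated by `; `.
bor a, m; andi l, $33; bor h, e; sub a, d

+0x20: cc 70 ⇒ word 0xcc70 (big)
  opcode bits[15:10]=0x33: bor/RR
  rd@[9:7]=0x0 ⇒ a
  rs@[6:4]=0x7 ⇒ m
+0x22: 67 21 ⇒ word 0x6721 (big)
  opcode bits[15:10]=0x19: andi/RI
  rd@[9:7]=0x6 ⇒ l
  imm@[6:0]=0x21 ⇒ $33
+0x24: ce c0 ⇒ word 0xcec0 (big)
  opcode bits[15:10]=0x33: bor/RR
  rd@[9:7]=0x5 ⇒ h
  rs@[6:4]=0x4 ⇒ e
+0x26: 6c 30 ⇒ word 0x6c30 (big)
  opcode bits[15:10]=0x1b: sub/RR
  rd@[9:7]=0x0 ⇒ a
  rs@[6:4]=0x3 ⇒ d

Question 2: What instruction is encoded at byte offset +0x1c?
and m, c

+0x1c: 97 a0 ⇒ word 0x97a0 (big)
  top 6b → 0x25 → and [RR]
  rd@[9:7]=0x7 ⇒ m
  rs@[6:4]=0x2 ⇒ c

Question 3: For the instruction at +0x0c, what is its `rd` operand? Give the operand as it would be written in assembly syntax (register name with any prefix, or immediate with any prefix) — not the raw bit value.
l

[0c] 97 10 → 0x9710
  top 6b → 0x25 → and [RR]
  rd: (w>>7)&0x7=0x6 → l
  rs: (w>>4)&0x7=0x1 → b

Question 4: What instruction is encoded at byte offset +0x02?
hlt

@+02  big-endian(2c 00) = 0x2c00
  top 6b → 0xb → hlt [N]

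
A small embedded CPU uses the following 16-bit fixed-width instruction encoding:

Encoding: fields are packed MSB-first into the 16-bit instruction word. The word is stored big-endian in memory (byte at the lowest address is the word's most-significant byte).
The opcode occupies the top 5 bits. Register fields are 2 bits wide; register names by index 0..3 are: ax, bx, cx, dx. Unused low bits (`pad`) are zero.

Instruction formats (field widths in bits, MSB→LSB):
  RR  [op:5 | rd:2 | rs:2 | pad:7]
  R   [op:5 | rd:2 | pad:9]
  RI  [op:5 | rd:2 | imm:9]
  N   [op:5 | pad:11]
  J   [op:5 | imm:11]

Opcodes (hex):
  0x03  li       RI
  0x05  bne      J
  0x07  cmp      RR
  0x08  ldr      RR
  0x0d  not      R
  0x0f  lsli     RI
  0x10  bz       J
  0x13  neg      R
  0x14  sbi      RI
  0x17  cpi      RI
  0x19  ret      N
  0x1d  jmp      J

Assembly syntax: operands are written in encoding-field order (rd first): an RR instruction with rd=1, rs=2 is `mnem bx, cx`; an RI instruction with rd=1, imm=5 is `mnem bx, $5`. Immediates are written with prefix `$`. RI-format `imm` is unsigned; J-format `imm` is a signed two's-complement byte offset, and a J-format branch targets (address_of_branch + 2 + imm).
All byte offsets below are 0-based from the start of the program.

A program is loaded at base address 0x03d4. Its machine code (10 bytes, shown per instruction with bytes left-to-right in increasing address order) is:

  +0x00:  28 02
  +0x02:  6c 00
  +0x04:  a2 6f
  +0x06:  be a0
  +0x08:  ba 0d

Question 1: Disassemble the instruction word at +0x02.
off 0x02: read 6c 00 as big → 0x6c00
  opcode bits[15:11]=0xd: not/R
  rd: (w>>9)&0x3=0x2 → cx

not cx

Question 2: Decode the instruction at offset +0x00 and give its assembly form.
@+00  big-endian(28 02) = 0x2802
  top 5b → 0x5 → bne [J]
  imm@[10:0]=0x2 ⇒ $2

bne $2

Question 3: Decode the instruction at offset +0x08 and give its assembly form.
cpi bx, $13

@+08  big-endian(ba 0d) = 0xba0d
  opcode bits[15:11]=0x17: cpi/RI
  [10:9] rd=1 = bx
  [8:0] imm=13 = $13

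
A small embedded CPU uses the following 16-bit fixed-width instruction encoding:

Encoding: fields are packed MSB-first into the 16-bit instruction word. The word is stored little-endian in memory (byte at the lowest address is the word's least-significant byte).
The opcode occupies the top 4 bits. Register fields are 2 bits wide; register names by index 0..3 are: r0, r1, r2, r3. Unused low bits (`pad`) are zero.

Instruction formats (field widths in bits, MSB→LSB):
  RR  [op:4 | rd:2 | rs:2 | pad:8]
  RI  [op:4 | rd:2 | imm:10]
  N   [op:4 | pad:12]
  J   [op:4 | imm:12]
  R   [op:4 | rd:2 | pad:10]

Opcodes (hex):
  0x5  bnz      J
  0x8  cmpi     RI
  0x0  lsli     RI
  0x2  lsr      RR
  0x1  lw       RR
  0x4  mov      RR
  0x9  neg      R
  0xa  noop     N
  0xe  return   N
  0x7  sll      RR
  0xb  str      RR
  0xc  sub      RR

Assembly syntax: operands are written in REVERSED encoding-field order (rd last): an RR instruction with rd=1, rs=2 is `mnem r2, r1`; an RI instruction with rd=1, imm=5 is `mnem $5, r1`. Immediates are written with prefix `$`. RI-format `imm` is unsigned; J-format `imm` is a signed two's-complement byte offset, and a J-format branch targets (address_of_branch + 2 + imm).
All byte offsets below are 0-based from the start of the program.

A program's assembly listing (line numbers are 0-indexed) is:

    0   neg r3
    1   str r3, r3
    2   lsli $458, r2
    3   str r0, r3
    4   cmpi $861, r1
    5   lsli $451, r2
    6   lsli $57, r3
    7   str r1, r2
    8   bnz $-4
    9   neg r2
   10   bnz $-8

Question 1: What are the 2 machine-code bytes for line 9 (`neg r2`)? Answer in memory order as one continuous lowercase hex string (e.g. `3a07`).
0098

L9: neg op=0x9:4|rd=2:2|pad=0:10 ⇒ 0x9800 ⇒ little 00 98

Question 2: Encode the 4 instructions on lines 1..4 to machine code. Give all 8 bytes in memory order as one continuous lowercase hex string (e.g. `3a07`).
line 1 (str): pack op=0xb:4|rd=3:2|rs=3:2|pad=0:8 = 0xbf00; little→ 00 bf
line 2 (lsli): pack op=0x0:4|rd=2:2|imm=458:10 = 0x09ca; little→ ca 09
line 3 (str): pack op=0xb:4|rd=3:2|rs=0:2|pad=0:8 = 0xbc00; little→ 00 bc
line 4 (cmpi): pack op=0x8:4|rd=1:2|imm=861:10 = 0x875d; little→ 5d 87

00bfca0900bc5d87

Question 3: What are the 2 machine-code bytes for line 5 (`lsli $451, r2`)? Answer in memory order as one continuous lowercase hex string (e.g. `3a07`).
c309

5. lsli fields op=0x0:4|rd=2:2|imm=451:10 → word 09c3h → c3 09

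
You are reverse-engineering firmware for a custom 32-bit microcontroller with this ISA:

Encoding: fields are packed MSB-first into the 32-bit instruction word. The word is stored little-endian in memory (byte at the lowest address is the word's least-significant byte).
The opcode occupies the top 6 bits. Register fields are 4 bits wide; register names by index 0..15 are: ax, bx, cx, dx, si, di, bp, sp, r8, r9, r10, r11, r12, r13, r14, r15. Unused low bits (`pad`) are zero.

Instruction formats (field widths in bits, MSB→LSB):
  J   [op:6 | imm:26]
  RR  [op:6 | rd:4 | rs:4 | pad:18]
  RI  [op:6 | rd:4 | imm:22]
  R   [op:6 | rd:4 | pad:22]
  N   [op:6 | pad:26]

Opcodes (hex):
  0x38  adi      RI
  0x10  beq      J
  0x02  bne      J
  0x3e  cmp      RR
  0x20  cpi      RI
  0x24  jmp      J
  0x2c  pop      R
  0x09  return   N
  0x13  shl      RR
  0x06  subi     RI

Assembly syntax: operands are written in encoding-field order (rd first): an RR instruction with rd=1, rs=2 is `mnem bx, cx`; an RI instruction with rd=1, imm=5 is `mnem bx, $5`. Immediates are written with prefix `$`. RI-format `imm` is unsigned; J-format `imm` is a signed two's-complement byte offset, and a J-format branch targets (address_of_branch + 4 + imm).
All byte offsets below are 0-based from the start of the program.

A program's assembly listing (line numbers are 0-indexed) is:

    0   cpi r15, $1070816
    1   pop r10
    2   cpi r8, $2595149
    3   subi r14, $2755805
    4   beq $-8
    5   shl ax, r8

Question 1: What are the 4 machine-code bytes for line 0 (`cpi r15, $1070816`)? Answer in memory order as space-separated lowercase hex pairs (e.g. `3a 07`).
e0 56 d0 83

0. cpi fields op=0x20:6|rd=15:4|imm=1070816:22 → word 83d056e0h → e0 56 d0 83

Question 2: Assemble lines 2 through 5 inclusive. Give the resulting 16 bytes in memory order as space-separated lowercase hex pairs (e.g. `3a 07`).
4d 99 27 82 dd 0c aa 1b f8 ff ff 43 00 00 20 4c

line 2 (cpi): pack op=0x20:6|rd=8:4|imm=2595149:22 = 0x8227994d; little→ 4d 99 27 82
line 3 (subi): pack op=0x6:6|rd=14:4|imm=2755805:22 = 0x1baa0cdd; little→ dd 0c aa 1b
line 4 (beq): pack op=0x10:6|imm=-8:26 = 0x43fffff8; little→ f8 ff ff 43
line 5 (shl): pack op=0x13:6|rd=0:4|rs=8:4|pad=0:18 = 0x4c200000; little→ 00 00 20 4c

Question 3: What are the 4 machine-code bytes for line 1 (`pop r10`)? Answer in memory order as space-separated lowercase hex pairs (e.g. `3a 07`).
00 00 80 b2

L1: pop op=0x2c:6|rd=10:4|pad=0:22 ⇒ 0xb2800000 ⇒ little 00 00 80 b2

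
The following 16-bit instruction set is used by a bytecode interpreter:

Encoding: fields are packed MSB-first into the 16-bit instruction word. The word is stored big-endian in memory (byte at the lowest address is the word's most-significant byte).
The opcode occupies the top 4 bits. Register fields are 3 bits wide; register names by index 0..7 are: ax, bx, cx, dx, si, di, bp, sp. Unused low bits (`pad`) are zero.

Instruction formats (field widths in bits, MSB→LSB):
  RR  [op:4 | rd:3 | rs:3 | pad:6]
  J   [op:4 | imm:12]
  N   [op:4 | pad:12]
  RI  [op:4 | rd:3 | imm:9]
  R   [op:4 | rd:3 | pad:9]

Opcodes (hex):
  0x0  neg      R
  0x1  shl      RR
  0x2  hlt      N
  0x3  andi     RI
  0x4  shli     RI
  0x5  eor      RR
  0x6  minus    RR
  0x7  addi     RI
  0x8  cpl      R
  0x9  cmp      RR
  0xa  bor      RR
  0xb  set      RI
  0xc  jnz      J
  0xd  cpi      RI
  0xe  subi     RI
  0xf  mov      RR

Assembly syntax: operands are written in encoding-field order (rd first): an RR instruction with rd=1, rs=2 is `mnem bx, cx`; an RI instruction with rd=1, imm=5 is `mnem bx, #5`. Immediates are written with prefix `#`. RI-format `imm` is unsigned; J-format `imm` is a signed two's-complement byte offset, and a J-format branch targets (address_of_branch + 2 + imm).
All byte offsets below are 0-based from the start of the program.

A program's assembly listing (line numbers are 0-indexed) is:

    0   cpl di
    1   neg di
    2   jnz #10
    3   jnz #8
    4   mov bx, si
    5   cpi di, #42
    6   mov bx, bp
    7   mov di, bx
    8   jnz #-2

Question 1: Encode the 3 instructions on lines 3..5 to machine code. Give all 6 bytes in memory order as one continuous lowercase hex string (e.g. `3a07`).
L3: jnz op=0xc:4|imm=8:12 ⇒ 0xc008 ⇒ big c0 08
L4: mov op=0xf:4|rd=1:3|rs=4:3|pad=0:6 ⇒ 0xf300 ⇒ big f3 00
L5: cpi op=0xd:4|rd=5:3|imm=42:9 ⇒ 0xda2a ⇒ big da 2a

c008f300da2a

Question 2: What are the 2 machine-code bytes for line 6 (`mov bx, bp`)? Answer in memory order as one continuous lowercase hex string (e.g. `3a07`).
6. mov fields op=0xf:4|rd=1:3|rs=6:3|pad=0:6 → word f380h → f3 80

f380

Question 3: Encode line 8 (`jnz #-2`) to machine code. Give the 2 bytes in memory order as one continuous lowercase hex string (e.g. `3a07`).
cffe

8. jnz fields op=0xc:4|imm=-2:12 → word cffeh → cf fe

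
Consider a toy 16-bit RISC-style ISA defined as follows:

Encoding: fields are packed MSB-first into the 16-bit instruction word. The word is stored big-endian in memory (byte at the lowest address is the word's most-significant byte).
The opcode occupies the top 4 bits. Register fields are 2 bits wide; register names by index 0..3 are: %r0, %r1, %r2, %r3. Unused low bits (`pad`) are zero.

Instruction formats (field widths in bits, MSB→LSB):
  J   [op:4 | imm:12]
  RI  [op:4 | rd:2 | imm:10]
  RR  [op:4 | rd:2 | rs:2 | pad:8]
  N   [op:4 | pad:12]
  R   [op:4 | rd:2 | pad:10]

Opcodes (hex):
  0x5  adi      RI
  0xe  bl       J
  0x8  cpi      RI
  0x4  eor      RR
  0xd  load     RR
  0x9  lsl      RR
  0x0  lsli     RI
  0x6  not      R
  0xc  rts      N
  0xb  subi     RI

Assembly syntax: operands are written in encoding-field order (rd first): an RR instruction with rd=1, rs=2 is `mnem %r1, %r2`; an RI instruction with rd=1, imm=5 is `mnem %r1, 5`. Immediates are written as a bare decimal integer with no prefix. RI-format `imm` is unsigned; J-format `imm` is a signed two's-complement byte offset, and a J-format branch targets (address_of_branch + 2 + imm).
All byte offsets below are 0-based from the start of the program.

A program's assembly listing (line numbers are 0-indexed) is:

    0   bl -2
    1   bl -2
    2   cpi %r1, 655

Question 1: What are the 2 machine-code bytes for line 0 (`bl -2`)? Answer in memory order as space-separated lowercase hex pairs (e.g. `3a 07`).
ef fe

0. bl fields op=0xe:4|imm=-2:12 → word effeh → ef fe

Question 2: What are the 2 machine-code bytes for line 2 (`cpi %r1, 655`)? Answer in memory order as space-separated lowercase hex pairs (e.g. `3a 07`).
86 8f

L2: cpi op=0x8:4|rd=1:2|imm=655:10 ⇒ 0x868f ⇒ big 86 8f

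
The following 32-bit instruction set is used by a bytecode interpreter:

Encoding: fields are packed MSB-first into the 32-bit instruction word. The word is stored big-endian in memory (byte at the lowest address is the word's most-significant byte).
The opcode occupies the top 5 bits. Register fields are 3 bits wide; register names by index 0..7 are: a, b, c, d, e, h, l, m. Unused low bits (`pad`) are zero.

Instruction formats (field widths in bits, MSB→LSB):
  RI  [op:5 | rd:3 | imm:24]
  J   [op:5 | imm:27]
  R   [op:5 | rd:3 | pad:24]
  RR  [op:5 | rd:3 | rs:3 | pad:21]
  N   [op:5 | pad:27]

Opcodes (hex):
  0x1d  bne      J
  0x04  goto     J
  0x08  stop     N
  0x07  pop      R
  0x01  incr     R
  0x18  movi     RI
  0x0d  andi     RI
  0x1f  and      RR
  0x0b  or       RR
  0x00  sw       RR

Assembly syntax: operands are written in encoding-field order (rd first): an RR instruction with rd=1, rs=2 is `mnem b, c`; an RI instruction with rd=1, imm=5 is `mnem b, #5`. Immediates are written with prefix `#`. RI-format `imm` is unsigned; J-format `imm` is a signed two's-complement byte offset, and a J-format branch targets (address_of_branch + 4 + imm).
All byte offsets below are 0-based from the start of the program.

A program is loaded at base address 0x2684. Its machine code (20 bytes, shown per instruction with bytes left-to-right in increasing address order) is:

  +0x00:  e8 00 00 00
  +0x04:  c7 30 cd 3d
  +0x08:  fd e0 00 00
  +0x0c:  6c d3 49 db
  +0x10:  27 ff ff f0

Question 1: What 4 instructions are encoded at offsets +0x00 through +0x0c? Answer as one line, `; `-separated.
[00] e8 00 00 00 → 0xe8000000
  top 5b → 0x1d → bne [J]
  [26:0] imm=0 = #0
[04] c7 30 cd 3d → 0xc730cd3d
  top 5b → 0x18 → movi [RI]
  [26:24] rd=7 = m
  [23:0] imm=3198269 = #3198269
[08] fd e0 00 00 → 0xfde00000
  top 5b → 0x1f → and [RR]
  [26:24] rd=5 = h
  [23:21] rs=7 = m
[0c] 6c d3 49 db → 0x6cd349db
  top 5b → 0xd → andi [RI]
  [26:24] rd=4 = e
  [23:0] imm=13847003 = #13847003

bne #0; movi m, #3198269; and h, m; andi e, #13847003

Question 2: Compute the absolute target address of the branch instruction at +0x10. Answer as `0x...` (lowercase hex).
0x2688

+0x10: 27 ff ff f0 ⇒ word 0x27fffff0 (big)
  op=0x27fffff0>>27=0x4 ⇒ goto (J)
  imm: (w>>0)&0x7ffffff=0x7fffff0 (s27→-16) → #-16
  target = base 0x2684 + off 0x10 + 4 + imm -16 = 0x2688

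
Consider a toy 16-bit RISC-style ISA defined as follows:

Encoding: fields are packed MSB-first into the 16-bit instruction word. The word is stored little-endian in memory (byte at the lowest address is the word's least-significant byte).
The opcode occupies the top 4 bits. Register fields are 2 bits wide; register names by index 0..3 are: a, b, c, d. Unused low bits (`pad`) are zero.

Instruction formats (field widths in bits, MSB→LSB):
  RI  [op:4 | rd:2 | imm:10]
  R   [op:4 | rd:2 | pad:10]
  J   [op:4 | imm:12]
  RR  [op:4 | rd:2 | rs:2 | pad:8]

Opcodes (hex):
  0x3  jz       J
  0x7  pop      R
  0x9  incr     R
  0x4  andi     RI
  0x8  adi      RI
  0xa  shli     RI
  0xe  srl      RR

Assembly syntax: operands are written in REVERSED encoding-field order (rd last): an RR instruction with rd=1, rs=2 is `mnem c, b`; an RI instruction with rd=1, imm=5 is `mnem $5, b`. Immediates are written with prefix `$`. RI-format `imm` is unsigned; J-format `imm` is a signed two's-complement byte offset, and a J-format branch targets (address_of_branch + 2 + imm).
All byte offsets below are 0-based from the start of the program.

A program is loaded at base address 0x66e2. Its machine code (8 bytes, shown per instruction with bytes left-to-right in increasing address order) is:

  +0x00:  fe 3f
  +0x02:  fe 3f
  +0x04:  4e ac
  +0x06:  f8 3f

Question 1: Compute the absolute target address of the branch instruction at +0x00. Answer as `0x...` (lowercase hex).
0x66e2

+0x00: fe 3f ⇒ word 0x3ffe (little)
  top 4b → 0x3 → jz [J]
  [11:0] imm=4094 (s12→-2) = $-2
  target = base 0x66e2 + off 0x00 + 2 + imm -2 = 0x66e2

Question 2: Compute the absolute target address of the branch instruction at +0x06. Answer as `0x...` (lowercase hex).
off 0x06: read f8 3f as little → 0x3ff8
  opcode bits[15:12]=0x3: jz/J
  imm: (w>>0)&0xfff=0xff8 (s12→-8) → $-8
  target = base 0x66e2 + off 0x06 + 2 + imm -8 = 0x66e2

0x66e2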